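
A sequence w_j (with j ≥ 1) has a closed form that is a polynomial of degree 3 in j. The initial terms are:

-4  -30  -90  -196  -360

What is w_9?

1st diffs: -26, -60, -106, -164.
2nd diffs: -34, -46, -58.
3rd diffs: -12, -12 (constant).
So w_j = -2j^3 - 5j^2 + 3j.
Evaluating at j = 9 gives w_9 = -1836.

-1836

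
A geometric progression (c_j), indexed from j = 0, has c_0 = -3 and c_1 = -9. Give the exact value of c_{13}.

Common ratio r = 3.
c_j = (-3)·3^(j-0).
c_{13} = (-3)·3^13 = -4782969.

-4782969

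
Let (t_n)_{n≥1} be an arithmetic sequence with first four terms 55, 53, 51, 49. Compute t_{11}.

Common difference d = -2.
t_n = 55 + (n - 1)·(-2).
t_{11} = 55 + 10·(-2) = 35.

35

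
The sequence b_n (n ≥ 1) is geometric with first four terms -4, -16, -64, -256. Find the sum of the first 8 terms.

-87380

Common ratio r = 4.
b_n = (-4)·4^(n-1).
S = (-4)·(4^8 - 1)/(4 - 1) = (-4)·(65536 - 1)/(3) = -87380.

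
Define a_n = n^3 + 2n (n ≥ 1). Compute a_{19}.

a_{19} = 1·19^3 + 2·19 = 6897.

6897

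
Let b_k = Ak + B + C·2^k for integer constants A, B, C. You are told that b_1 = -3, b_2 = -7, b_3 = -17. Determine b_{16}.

-196575

Write the equations: A + B + 2C = -3; 2A + B + 4C = -7; 3A + B + 8C = -17.
Subtracting the first from the second: A + 2C = -4.
Subtracting the second from the third: A + 4C = -10.
Solving: C = -3, A = 2, then B = 1.
Hence b_{16} = 2·16 + 1 + (-3)·65536 = -196575.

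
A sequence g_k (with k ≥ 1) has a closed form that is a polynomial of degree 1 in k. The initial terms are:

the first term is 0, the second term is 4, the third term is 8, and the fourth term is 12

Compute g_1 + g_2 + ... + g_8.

112

1st diffs: 4, 4, 4 (constant).
So g_k = 4k - 4.
Continuing: 16, 20, 24, 28.
Summing k = 1..8 (8 terms) gives 112.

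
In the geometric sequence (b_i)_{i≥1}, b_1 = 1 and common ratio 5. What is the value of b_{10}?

b_i = 1·5^(i-1).
b_{10} = 1·5^9 = 1953125.

1953125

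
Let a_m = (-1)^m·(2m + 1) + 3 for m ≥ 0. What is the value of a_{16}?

36

(-1)^16 = 1; 2m + 1 at m=16 is 33; so a_{16} = 36.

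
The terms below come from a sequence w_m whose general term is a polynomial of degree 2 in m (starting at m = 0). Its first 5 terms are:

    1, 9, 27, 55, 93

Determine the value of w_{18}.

1675

1st diffs: 8, 18, 28, 38.
2nd diffs: 10, 10, 10 (constant).
So w_m = 5m^2 + 3m + 1.
Evaluating at m = 18 gives w_{18} = 1675.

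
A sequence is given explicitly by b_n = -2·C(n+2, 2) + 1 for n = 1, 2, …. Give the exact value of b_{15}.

-271

C(17, 2) = 136, so b_{15} = -271.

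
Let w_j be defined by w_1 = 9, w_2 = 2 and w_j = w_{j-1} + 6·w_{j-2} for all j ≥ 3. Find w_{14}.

6336332

Step forward from the initial values:
w_3 = 56  w_4 = 68  w_5 = 404  …  w_{11} = 241316  w_{12} = 698348  w_{13} = 2146244  w_{14} = 6336332.
(Characteristic roots are 3 and -2.)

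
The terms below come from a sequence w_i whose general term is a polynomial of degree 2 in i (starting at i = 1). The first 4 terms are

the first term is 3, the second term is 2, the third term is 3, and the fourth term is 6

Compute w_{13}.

123

1st diffs: -1, 1, 3.
2nd diffs: 2, 2 (constant).
Newton forward-difference form: w_i = 3 + (-1)·C(i-1,1) + 2·C(i-1,2).
At i = 13: i-1 = 12, so w_{13} = 3 - 12 + 132 = 123.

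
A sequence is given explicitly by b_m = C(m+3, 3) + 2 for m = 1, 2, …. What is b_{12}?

C(15, 3) = 455, so b_{12} = 457.

457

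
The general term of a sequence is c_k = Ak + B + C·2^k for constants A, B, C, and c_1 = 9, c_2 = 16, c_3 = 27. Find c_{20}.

At k = 1, 2, 3: A + B + 2C = 9; 2A + B + 4C = 16; 3A + B + 8C = 27.
Subtracting the first from the second: A + 2C = 7.
Subtracting the second from the third: A + 4C = 11.
Solving: C = 2, A = 3, then B = 2.
Hence c_{20} = 3·20 + 2 + 2·1048576 = 2097214.

2097214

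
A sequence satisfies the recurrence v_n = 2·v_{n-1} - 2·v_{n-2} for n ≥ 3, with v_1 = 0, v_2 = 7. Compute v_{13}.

0

Compute successive terms:
v_3 = 14, v_4 = 14, v_5 = 0, …, v_{10} = 112, v_{11} = 224, v_{12} = 224, v_{13} = 0.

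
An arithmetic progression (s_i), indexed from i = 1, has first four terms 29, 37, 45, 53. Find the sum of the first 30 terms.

Common difference d = 8.
s_i = 29 + (i - 1)·8.
s_{30} = 261; S = 30·(29 + 261)/2 = 4350.

4350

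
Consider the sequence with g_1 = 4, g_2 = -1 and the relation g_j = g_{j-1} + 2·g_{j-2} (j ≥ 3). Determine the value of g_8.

g_3 = 7; g_4 = 5; g_5 = 19; g_6 = 29; g_7 = 67; g_8 = 125.
(Characteristic roots are 2 and -1.)

125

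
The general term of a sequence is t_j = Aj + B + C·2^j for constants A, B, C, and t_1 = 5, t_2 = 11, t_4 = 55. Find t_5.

Plug in j = 1, 2, 4: A + B + 2C = 5; 2A + B + 4C = 11; 4A + B + 16C = 55.
Subtracting the first from the second: A + 2C = 6.
Subtracting the second from the third: 2A + 12C = 44.
Solving: C = 4, A = -2, then B = -1.
Hence t_5 = -2·5 + (-1) + 4·32 = 117.

117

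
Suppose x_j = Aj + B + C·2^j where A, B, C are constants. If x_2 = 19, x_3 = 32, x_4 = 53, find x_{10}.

2099

Write the equations: 2A + B + 4C = 19; 3A + B + 8C = 32; 4A + B + 16C = 53.
Subtracting the first from the second: A + 4C = 13.
Subtracting the second from the third: A + 8C = 21.
Solving: C = 2, A = 5, then B = 1.
Therefore x_{10} = 50 + 1 + 2·1024 = 2099.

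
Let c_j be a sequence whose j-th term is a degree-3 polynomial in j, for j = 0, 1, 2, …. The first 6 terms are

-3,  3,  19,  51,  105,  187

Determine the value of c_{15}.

1st diffs: 6, 16, 32, 54, 82.
2nd diffs: 10, 16, 22, 28.
3rd diffs: 6, 6, 6 (constant).
Newton forward-difference form: c_j = -3 + 6·C(j,1) + 10·C(j,2) + 6·C(j,3).
At j = 15: j = 15, so c_{15} = -3 + 90 + 1050 + 2730 = 3867.

3867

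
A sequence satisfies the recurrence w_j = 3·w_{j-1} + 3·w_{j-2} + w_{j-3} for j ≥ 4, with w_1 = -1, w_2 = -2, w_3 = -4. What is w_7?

Step forward from the initial values:
w_4 = -19;  w_5 = -71;  w_6 = -274;  w_7 = -1054.

-1054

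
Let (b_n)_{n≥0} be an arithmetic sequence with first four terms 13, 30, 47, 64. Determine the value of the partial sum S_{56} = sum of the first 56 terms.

26908

Common difference d = 17.
b_n = 13 + (n - 0)·17.
b_{55} = 948; S = 56·(13 + 948)/2 = 26908.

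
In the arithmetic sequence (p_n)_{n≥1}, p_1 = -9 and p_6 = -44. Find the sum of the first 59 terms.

-12508

Common difference d = (-44 - (-9)) / (6 - 1) = -7.
p_n = -9 + (n - 1)·(-7).
p_{59} = -415; S = 59·(-9 + (-415))/2 = -12508.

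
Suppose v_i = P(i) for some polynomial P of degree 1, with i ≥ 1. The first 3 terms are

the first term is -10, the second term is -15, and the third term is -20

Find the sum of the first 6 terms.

1st diffs: -5, -5 (constant).
So v_i = -5i - 5.
Continuing: -25, -30, -35.
Summing i = 1..6 (6 terms) gives -135.

-135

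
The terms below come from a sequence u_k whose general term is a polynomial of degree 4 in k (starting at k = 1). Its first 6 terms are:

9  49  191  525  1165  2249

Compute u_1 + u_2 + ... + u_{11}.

1st diffs: 40, 142, 334, 640, 1084.
2nd diffs: 102, 192, 306, 444.
3rd diffs: 90, 114, 138.
4th diffs: 24, 24 (constant).
Newton forward-difference form: u_k = 9 + 40·C(k-1,1) + 102·C(k-1,2) + 90·C(k-1,3) + 24·C(k-1,4).
Continuing: …, 3939, 6421, 9905, 14625, …, u_{11} = 20839.
Summing k = 1..11 (11 terms) gives 59917.

59917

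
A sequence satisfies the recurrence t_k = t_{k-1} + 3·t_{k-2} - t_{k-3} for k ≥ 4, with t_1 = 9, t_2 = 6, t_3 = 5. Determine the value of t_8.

Compute successive terms:
t_4 = 14; t_5 = 23; t_6 = 60; t_7 = 115; t_8 = 272.

272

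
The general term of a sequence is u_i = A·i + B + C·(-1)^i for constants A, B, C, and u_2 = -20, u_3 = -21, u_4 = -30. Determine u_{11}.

Write the equations: 2A + B + C = -20; 3A + B - C = -21; 4A + B + C = -30.
Subtracting the first from the second: A - 2C = -1.
Subtracting the second from the third: A + 2C = -9.
Solving: C = -2, A = -5, then B = -8.
Hence u_{11} = -5·11 + (-8) + (-2)·(-1) = -61.

-61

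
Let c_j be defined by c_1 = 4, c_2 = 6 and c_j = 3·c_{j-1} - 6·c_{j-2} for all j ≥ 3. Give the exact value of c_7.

Applying the relation repeatedly:
c_3 = -6, c_4 = -54, c_5 = -126, c_6 = -54, c_7 = 594.

594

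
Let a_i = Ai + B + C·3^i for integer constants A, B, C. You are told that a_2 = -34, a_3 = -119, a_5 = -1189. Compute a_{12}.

The three given values yield: 2A + B + 9C = -34; 3A + B + 27C = -119; 5A + B + 243C = -1189.
Subtracting the first from the second: A + 18C = -85.
Subtracting the second from the third: 2A + 216C = -1070.
Solving: C = -5, A = 5, then B = 1.
Therefore a_{12} = 60 + 1 + (-5)·531441 = -2657144.

-2657144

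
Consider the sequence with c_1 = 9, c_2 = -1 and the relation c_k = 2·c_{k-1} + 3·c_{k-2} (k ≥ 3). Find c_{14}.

3188639

Compute successive terms:
c_3 = 25  c_4 = 47  c_5 = 169  …  c_{11} = 118105  c_{12} = 354287  c_{13} = 1062889  c_{14} = 3188639.
(Characteristic roots are 3 and -1.)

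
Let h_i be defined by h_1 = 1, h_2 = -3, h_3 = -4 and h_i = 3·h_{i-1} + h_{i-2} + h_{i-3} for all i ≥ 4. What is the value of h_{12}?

Applying the relation repeatedly:
h_4 = -14, h_5 = -49, h_6 = -165, h_7 = -558, h_8 = -1888, h_9 = -6387, h_{10} = -21607, h_{11} = -73096, h_{12} = -247282.

-247282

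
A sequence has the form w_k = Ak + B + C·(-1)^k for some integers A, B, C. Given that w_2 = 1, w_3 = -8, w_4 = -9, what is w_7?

-28

Write the equations: 2A + B + C = 1; 3A + B - C = -8; 4A + B + C = -9.
Subtracting the first from the second: A - 2C = -9.
Subtracting the second from the third: A + 2C = -1.
Solving: C = 2, A = -5, then B = 9.
So w_k = -5·k + 9 + 2·(-1)^k; at k=7 this is -28.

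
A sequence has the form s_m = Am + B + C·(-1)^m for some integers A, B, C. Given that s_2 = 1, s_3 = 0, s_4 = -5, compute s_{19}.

-48

At m = 2, 3, 4: 2A + B + C = 1; 3A + B - C = 0; 4A + B + C = -5.
Subtracting the first from the second: A - 2C = -1.
Subtracting the second from the third: A + 2C = -5.
Solving: C = -1, A = -3, then B = 8.
Therefore s_{19} = -57 + 8 + (-1)·(-1) = -48.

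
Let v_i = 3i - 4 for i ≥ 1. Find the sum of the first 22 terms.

Over i = 1..22: Σi = 253.
Total = (3)·253 + (-4)·22 = 671.

671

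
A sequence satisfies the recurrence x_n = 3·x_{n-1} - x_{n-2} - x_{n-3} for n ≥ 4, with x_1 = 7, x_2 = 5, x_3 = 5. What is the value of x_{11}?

-1387

Step forward from the initial values:
x_4 = 3  x_5 = -1  x_6 = -11  x_7 = -35  x_8 = -93  x_9 = -233  x_{10} = -571  x_{11} = -1387.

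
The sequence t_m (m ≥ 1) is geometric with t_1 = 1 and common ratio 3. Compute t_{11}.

t_m = 1·3^(m-1).
t_{11} = 1·3^10 = 59049.

59049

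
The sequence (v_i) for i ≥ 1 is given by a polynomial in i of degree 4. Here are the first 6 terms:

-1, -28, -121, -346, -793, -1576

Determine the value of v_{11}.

-16201

1st diffs: -27, -93, -225, -447, -783.
2nd diffs: -66, -132, -222, -336.
3rd diffs: -66, -90, -114.
4th diffs: -24, -24 (constant).
Newton forward-difference form: v_i = -1 + (-27)·C(i-1,1) + (-66)·C(i-1,2) + (-66)·C(i-1,3) + (-24)·C(i-1,4).
At i = 11: i-1 = 10, so v_{11} = -1 - 270 - 2970 - 7920 - 5040 = -16201.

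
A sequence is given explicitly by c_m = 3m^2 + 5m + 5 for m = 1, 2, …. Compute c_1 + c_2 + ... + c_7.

595

Over m = 1..7: Σm = 28, Σm² = 140.
Total = (3)·140 + (5)·28 + (5)·7 = 595.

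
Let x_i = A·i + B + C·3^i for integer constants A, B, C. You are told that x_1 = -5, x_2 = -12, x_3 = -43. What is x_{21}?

The three given values yield: A + B + 3C = -5; 2A + B + 9C = -12; 3A + B + 27C = -43.
Subtracting the first from the second: A + 6C = -7.
Subtracting the second from the third: A + 18C = -31.
Solving: C = -2, A = 5, then B = -4.
Therefore x_{21} = 105 + (-4) + (-2)·10460353203 = -20920706305.

-20920706305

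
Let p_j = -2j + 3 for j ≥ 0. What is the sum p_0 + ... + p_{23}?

Over j = 0..23: Σj = 276.
Total = (-2)·276 + (3)·24 = -480.

-480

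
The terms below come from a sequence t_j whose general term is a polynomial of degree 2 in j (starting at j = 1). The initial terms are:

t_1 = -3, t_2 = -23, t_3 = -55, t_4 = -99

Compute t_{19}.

1st diffs: -20, -32, -44.
2nd diffs: -12, -12 (constant).
So t_j = -6j^2 - 2j + 5.
Evaluating at j = 19 gives t_{19} = -2199.

-2199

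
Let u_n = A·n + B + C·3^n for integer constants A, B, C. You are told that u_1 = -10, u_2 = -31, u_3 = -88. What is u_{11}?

At n = 1, 2, 3: A + B + 3C = -10; 2A + B + 9C = -31; 3A + B + 27C = -88.
Subtracting the first from the second: A + 6C = -21.
Subtracting the second from the third: A + 18C = -57.
Solving: C = -3, A = -3, then B = 2.
Therefore u_{11} = -33 + 2 + (-3)·177147 = -531472.

-531472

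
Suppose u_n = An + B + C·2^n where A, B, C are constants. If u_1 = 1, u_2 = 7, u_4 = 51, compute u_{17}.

At n = 1, 2, 4: A + B + 2C = 1; 2A + B + 4C = 7; 4A + B + 16C = 51.
Subtracting the first from the second: A + 2C = 6.
Subtracting the second from the third: 2A + 12C = 44.
Solving: C = 4, A = -2, then B = -5.
So u_n = -2·n + (-5) + 4·2^n; at n=17 this is 524249.

524249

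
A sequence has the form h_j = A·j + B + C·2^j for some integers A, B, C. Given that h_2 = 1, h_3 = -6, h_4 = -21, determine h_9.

-1008

Plug in j = 2, 3, 4: 2A + B + 4C = 1; 3A + B + 8C = -6; 4A + B + 16C = -21.
Subtracting the first from the second: A + 4C = -7.
Subtracting the second from the third: A + 8C = -15.
Solving: C = -2, A = 1, then B = 7.
So h_j = 1·j + 7 + (-2)·2^j; at j=9 this is -1008.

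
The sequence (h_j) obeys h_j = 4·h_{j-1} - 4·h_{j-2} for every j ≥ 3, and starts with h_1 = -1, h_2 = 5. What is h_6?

h_3 = 24, h_4 = 76, h_5 = 208, h_6 = 528.
(Characteristic roots are 2 and 2.)

528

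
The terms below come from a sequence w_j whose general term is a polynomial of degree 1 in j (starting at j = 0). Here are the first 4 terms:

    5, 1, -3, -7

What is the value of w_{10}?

1st diffs: -4, -4, -4 (constant).
So w_j = -4j + 5.
Evaluating at j = 10 gives w_{10} = -35.

-35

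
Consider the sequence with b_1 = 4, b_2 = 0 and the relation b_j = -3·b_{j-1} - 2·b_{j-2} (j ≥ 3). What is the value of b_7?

b_3 = -8; b_4 = 24; b_5 = -56; b_6 = 120; b_7 = -248.
(Characteristic roots are -1 and -2.)

-248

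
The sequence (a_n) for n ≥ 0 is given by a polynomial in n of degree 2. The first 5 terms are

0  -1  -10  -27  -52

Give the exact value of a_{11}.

-451

1st diffs: -1, -9, -17, -25.
2nd diffs: -8, -8, -8 (constant).
So a_n = -4n^2 + 3n.
Evaluating at n = 11 gives a_{11} = -451.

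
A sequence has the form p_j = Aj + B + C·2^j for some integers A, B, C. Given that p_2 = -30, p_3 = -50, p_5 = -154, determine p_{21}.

At j = 2, 3, 5: 2A + B + 4C = -30; 3A + B + 8C = -50; 5A + B + 32C = -154.
Subtracting the first from the second: A + 4C = -20.
Subtracting the second from the third: 2A + 24C = -104.
Solving: C = -4, A = -4, then B = -6.
Therefore p_{21} = -84 + (-6) + (-4)·2097152 = -8388698.

-8388698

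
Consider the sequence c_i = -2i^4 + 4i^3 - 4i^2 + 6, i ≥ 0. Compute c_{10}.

c_{10} = -2·10^4 + 4·10^3 - 4·10^2 + 6 = -16394.

-16394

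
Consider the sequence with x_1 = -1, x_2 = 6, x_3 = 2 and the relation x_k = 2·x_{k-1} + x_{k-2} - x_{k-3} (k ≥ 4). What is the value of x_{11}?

2497

Step forward from the initial values:
x_4 = 11  x_5 = 18  x_6 = 45  x_7 = 97  x_8 = 221  x_9 = 494  x_{10} = 1112  x_{11} = 2497.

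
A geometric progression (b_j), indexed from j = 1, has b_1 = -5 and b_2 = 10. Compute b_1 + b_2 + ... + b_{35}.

Common ratio r = -2.
b_j = (-5)·(-2)^(j-1).
S = (-5)·((-2)^35 - 1)/(-2 - 1) = (-5)·(-34359738368 - 1)/(-3) = -57266230615.

-57266230615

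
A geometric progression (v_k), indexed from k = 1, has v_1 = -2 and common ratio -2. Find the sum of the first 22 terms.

2796202

v_k = (-2)·(-2)^(k-1).
S = (-2)·((-2)^22 - 1)/(-2 - 1) = (-2)·(4194304 - 1)/(-3) = 2796202.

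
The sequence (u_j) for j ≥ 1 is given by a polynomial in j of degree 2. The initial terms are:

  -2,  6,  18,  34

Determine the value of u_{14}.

414

1st diffs: 8, 12, 16.
2nd diffs: 4, 4 (constant).
Newton forward-difference form: u_j = -2 + 8·C(j-1,1) + 4·C(j-1,2).
At j = 14: j-1 = 13, so u_{14} = -2 + 104 + 312 = 414.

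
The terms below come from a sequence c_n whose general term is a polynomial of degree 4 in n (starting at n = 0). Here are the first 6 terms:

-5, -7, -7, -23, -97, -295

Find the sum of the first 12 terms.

1st diffs: -2, 0, -16, -74, -198.
2nd diffs: 2, -16, -58, -124.
3rd diffs: -18, -42, -66.
4th diffs: -24, -24 (constant).
Newton forward-difference form: c_n = -5 + (-2)·C(n,1) + 2·C(n,2) + (-18)·C(n,3) + (-24)·C(n,4).
Continuing: …, -707, -1447, -2653, -4487, …, c_{11} = -10807.
Summing n = 0..11 (12 terms) gives -27670.

-27670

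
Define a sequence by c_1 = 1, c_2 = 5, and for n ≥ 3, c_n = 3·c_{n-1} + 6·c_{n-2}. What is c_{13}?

Iterate the recurrence:
c_3 = 21; c_4 = 93; c_5 = 405; …; c_{10} = 647757; c_{11} = 2832165; c_{12} = 12383037; c_{13} = 54142101.

54142101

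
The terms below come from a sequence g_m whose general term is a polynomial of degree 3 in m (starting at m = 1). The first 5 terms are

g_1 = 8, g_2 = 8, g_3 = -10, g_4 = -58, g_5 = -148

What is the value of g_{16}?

1st diffs: 0, -18, -48, -90.
2nd diffs: -18, -30, -42.
3rd diffs: -12, -12 (constant).
So g_m = -2m^3 + 3m^2 + 5m + 2.
Evaluating at m = 16 gives g_{16} = -7342.

-7342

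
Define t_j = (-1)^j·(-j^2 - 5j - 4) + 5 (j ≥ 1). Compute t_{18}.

-413

(-1)^18 = 1; -j^2 - 5j - 4 at j=18 is -418; so t_{18} = -413.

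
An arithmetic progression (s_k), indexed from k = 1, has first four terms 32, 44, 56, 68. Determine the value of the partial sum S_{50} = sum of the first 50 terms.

16300

Common difference d = 12.
s_k = 32 + (k - 1)·12.
s_{50} = 620; S = 50·(32 + 620)/2 = 16300.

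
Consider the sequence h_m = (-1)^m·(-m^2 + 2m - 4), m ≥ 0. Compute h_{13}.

(-1)^13 = -1; -m^2 + 2m - 4 at m=13 is -147; so h_{13} = 147.

147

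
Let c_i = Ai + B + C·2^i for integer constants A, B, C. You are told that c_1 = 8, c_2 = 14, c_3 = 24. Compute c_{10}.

2070

Write the equations: A + B + 2C = 8; 2A + B + 4C = 14; 3A + B + 8C = 24.
Subtracting the first from the second: A + 2C = 6.
Subtracting the second from the third: A + 4C = 10.
Solving: C = 2, A = 2, then B = 2.
So c_i = 2·i + 2 + 2·2^i; at i=10 this is 2070.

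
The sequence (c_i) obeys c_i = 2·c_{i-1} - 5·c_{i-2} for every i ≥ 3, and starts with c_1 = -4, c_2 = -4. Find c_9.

c_3 = 12  c_4 = 44  c_5 = 28  c_6 = -164  c_7 = -468  c_8 = -116  c_9 = 2108.

2108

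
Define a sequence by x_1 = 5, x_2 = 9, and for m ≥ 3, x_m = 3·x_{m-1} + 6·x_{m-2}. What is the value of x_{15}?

Compute successive terms:
x_3 = 57  x_4 = 225  x_5 = 1017  …  x_{12} = 30822849  x_{13} = 134766585  x_{14} = 589236849  x_{15} = 2576310057.

2576310057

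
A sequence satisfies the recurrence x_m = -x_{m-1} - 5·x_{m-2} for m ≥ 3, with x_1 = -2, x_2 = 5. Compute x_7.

-170

Iterate the recurrence:
x_3 = 5; x_4 = -30; x_5 = 5; x_6 = 145; x_7 = -170.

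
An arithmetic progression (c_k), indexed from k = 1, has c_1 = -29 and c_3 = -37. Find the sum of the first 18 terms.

Common difference d = (-37 - (-29)) / (3 - 1) = -4.
c_k = -29 + (k - 1)·(-4).
c_{18} = -97; S = 18·(-29 + (-97))/2 = -1134.

-1134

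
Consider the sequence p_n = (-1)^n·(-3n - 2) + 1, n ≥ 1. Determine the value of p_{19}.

60

(-1)^19 = -1; -3n - 2 at n=19 is -59; so p_{19} = 60.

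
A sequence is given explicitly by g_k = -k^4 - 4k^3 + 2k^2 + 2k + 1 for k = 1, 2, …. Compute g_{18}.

g_{18} = -1·18^4 - 4·18^3 + 2·18^2 + 2·18 + 1 = -127619.

-127619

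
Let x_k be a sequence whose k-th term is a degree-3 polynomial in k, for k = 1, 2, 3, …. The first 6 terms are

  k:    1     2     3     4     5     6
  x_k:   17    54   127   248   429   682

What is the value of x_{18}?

1st diffs: 37, 73, 121, 181, 253.
2nd diffs: 36, 48, 60, 72.
3rd diffs: 12, 12, 12 (constant).
Newton forward-difference form: x_k = 17 + 37·C(k-1,1) + 36·C(k-1,2) + 12·C(k-1,3).
At k = 18: k-1 = 17, so x_{18} = 17 + 629 + 4896 + 8160 = 13702.

13702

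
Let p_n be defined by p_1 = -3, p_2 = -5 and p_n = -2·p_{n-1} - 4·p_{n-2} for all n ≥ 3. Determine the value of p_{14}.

-20480

p_3 = 22;  p_4 = -24;  p_5 = -40;  …;  p_{11} = -2560;  p_{12} = 11264;  p_{13} = -12288;  p_{14} = -20480.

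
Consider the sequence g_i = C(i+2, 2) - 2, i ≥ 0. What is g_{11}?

76

C(13, 2) = 78, so g_{11} = 76.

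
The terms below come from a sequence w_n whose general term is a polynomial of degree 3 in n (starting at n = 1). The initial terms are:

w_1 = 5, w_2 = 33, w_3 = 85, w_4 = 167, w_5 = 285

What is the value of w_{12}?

2623

1st diffs: 28, 52, 82, 118.
2nd diffs: 24, 30, 36.
3rd diffs: 6, 6 (constant).
Newton forward-difference form: w_n = 5 + 28·C(n-1,1) + 24·C(n-1,2) + 6·C(n-1,3).
At n = 12: n-1 = 11, so w_{12} = 5 + 308 + 1320 + 990 = 2623.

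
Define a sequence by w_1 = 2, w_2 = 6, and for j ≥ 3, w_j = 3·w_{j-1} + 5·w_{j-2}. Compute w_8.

w_3 = 28;  w_4 = 114;  w_5 = 482;  w_6 = 2016;  w_7 = 8458;  w_8 = 35454.

35454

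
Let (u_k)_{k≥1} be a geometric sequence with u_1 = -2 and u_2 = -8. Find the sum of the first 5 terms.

-682

Common ratio r = 4.
u_k = (-2)·4^(k-1).
S = (-2)·(4^5 - 1)/(4 - 1) = (-2)·(1024 - 1)/(3) = -682.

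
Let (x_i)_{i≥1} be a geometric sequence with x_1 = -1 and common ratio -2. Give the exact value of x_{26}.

33554432

x_i = (-1)·(-2)^(i-1).
x_{26} = (-1)·(-2)^25 = 33554432.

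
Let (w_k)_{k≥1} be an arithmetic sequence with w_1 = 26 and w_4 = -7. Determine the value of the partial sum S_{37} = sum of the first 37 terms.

-6364

Common difference d = (-7 - 26) / (4 - 1) = -11.
w_k = 26 + (k - 1)·(-11).
w_{37} = -370; S = 37·(26 + (-370))/2 = -6364.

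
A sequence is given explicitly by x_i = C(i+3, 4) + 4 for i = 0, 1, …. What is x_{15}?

3064

C(18, 4) = 3060, so x_{15} = 3064.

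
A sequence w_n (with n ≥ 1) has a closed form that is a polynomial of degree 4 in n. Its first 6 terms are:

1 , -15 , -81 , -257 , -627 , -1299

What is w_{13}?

1st diffs: -16, -66, -176, -370, -672.
2nd diffs: -50, -110, -194, -302.
3rd diffs: -60, -84, -108.
4th diffs: -24, -24 (constant).
Newton forward-difference form: w_n = 1 + (-16)·C(n-1,1) + (-50)·C(n-1,2) + (-60)·C(n-1,3) + (-24)·C(n-1,4).
At n = 13: n-1 = 12, so w_{13} = 1 - 192 - 3300 - 13200 - 11880 = -28571.

-28571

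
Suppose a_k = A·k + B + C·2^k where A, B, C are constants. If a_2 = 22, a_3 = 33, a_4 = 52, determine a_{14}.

Write the equations: 2A + B + 4C = 22; 3A + B + 8C = 33; 4A + B + 16C = 52.
Subtracting the first from the second: A + 4C = 11.
Subtracting the second from the third: A + 8C = 19.
Solving: C = 2, A = 3, then B = 8.
So a_k = 3·k + 8 + 2·2^k; at k=14 this is 32818.

32818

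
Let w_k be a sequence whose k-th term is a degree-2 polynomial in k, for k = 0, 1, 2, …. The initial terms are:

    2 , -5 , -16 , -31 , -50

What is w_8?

-166

1st diffs: -7, -11, -15, -19.
2nd diffs: -4, -4, -4 (constant).
Newton forward-difference form: w_k = 2 + (-7)·C(k,1) + (-4)·C(k,2).
At k = 8: k = 8, so w_8 = 2 - 56 - 112 = -166.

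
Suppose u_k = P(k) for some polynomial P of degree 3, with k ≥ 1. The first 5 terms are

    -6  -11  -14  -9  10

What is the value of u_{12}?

1st diffs: -5, -3, 5, 19.
2nd diffs: 2, 8, 14.
3rd diffs: 6, 6 (constant).
So u_k = k^3 - 5k^2 + 3k - 5.
Evaluating at k = 12 gives u_{12} = 1039.

1039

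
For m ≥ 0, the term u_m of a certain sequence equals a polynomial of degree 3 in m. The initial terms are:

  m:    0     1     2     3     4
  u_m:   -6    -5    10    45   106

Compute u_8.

1st diffs: 1, 15, 35, 61.
2nd diffs: 14, 20, 26.
3rd diffs: 6, 6 (constant).
So u_m = m^3 + 4m^2 - 4m - 6.
Evaluating at m = 8 gives u_8 = 730.

730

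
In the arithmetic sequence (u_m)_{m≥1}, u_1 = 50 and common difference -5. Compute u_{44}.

u_m = 50 + (m - 1)·(-5).
u_{44} = 50 + 43·(-5) = -165.

-165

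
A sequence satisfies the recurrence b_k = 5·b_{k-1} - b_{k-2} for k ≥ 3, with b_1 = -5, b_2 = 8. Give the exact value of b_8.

114392

Step forward from the initial values:
b_3 = 45, b_4 = 217, b_5 = 1040, b_6 = 4983, b_7 = 23875, b_8 = 114392.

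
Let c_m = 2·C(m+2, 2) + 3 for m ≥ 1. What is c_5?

45

C(7, 2) = 21, so c_5 = 45.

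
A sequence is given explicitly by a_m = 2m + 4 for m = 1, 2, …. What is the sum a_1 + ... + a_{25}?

Over m = 1..25: Σm = 325.
Total = (2)·325 + (4)·25 = 750.

750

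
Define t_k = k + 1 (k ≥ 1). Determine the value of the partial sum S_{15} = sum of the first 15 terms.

135

Over k = 1..15: Σk = 120.
Total = (1)·120 + (1)·15 = 135.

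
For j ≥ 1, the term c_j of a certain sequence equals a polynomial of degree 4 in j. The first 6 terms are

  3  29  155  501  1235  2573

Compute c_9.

13091

1st diffs: 26, 126, 346, 734, 1338.
2nd diffs: 100, 220, 388, 604.
3rd diffs: 120, 168, 216.
4th diffs: 48, 48 (constant).
Newton forward-difference form: c_j = 3 + 26·C(j-1,1) + 100·C(j-1,2) + 120·C(j-1,3) + 48·C(j-1,4).
At j = 9: j-1 = 8, so c_9 = 3 + 208 + 2800 + 6720 + 3360 = 13091.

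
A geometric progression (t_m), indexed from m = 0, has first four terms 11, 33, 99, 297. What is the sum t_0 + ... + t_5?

Common ratio r = 3.
t_m = 11·3^(m-0).
S = 11·(3^6 - 1)/(3 - 1) = 11·(729 - 1)/(2) = 4004.

4004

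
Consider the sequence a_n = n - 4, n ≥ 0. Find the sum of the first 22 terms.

143

Over n = 0..21: Σn = 231.
Total = (1)·231 + (-4)·22 = 143.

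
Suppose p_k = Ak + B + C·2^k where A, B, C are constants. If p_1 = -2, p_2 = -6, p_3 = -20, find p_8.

-1230

At k = 1, 2, 3: A + B + 2C = -2; 2A + B + 4C = -6; 3A + B + 8C = -20.
Subtracting the first from the second: A + 2C = -4.
Subtracting the second from the third: A + 4C = -14.
Solving: C = -5, A = 6, then B = 2.
Therefore p_8 = 48 + 2 + (-5)·256 = -1230.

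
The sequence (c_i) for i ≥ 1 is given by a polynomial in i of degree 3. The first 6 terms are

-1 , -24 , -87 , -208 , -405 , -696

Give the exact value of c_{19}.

-21223

1st diffs: -23, -63, -121, -197, -291.
2nd diffs: -40, -58, -76, -94.
3rd diffs: -18, -18, -18 (constant).
So c_i = -3i^3 - 2i^2 + 4i.
Evaluating at i = 19 gives c_{19} = -21223.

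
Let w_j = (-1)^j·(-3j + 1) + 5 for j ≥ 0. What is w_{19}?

61

(-1)^19 = -1; -3j + 1 at j=19 is -56; so w_{19} = 61.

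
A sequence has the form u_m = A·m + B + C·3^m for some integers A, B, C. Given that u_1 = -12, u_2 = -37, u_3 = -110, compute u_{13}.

-6377304

Plug in m = 1, 2, 3: A + B + 3C = -12; 2A + B + 9C = -37; 3A + B + 27C = -110.
Subtracting the first from the second: A + 6C = -25.
Subtracting the second from the third: A + 18C = -73.
Solving: C = -4, A = -1, then B = 1.
Hence u_{13} = -1·13 + 1 + (-4)·1594323 = -6377304.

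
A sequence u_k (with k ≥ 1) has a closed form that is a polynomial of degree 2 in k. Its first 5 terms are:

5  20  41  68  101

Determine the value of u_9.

1st diffs: 15, 21, 27, 33.
2nd diffs: 6, 6, 6 (constant).
Newton forward-difference form: u_k = 5 + 15·C(k-1,1) + 6·C(k-1,2).
At k = 9: k-1 = 8, so u_9 = 5 + 120 + 168 = 293.

293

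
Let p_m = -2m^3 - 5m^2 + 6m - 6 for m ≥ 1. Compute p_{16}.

-9382

p_{16} = -2·16^3 - 5·16^2 + 6·16 - 6 = -9382.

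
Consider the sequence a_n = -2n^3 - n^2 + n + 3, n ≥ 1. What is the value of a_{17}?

-10095

a_{17} = -2·17^3 - 1·17^2 + 1·17 + 3 = -10095.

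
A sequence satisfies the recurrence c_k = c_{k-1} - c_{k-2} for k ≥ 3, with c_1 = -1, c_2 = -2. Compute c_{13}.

-1

Iterate the recurrence:
c_3 = -1, c_4 = 1, c_5 = 2, …, c_{10} = 1, c_{11} = 2, c_{12} = 1, c_{13} = -1.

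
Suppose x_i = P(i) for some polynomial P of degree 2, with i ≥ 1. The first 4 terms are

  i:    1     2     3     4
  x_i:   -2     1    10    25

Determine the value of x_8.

145

1st diffs: 3, 9, 15.
2nd diffs: 6, 6 (constant).
So x_i = 3i^2 - 6i + 1.
Evaluating at i = 8 gives x_8 = 145.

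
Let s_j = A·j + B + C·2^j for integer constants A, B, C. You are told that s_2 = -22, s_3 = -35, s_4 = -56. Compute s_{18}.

-524382

Write the equations: 2A + B + 4C = -22; 3A + B + 8C = -35; 4A + B + 16C = -56.
Subtracting the first from the second: A + 4C = -13.
Subtracting the second from the third: A + 8C = -21.
Solving: C = -2, A = -5, then B = -4.
Therefore s_{18} = -90 + (-4) + (-2)·262144 = -524382.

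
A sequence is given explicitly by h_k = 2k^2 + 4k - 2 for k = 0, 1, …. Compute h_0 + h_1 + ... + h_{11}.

Over k = 0..11: Σk = 66, Σk² = 506.
Total = (2)·506 + (4)·66 + (-2)·12 = 1252.

1252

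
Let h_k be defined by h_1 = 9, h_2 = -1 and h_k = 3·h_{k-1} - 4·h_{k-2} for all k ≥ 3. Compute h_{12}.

Compute successive terms:
h_3 = -39, h_4 = -113, h_5 = -183, h_6 = -97, h_7 = 441, h_8 = 1711, h_9 = 3369, h_{10} = 3263, h_{11} = -3687, h_{12} = -24113.

-24113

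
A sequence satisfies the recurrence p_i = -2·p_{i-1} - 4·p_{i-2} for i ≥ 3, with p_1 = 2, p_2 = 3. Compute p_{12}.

p_3 = -14, p_4 = 16, p_5 = 24, p_6 = -112, p_7 = 128, p_8 = 192, p_9 = -896, p_{10} = 1024, p_{11} = 1536, p_{12} = -7168.

-7168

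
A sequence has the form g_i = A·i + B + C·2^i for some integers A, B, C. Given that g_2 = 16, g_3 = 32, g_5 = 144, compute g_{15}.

The three given values yield: 2A + B + 4C = 16; 3A + B + 8C = 32; 5A + B + 32C = 144.
Subtracting the first from the second: A + 4C = 16.
Subtracting the second from the third: 2A + 24C = 112.
Solving: C = 5, A = -4, then B = 4.
So g_i = -4·i + 4 + 5·2^i; at i=15 this is 163784.

163784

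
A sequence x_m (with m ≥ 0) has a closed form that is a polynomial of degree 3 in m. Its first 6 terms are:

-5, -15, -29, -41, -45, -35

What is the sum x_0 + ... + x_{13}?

1st diffs: -10, -14, -12, -4, 10.
2nd diffs: -4, 2, 8, 14.
3rd diffs: 6, 6, 6 (constant).
So x_m = m^3 - 5m^2 - 6m - 5.
Continuing: …, -5, 51, 139, 265, …, x_{13} = 1269.
Summing m = 0..13 (14 terms) gives 3570.

3570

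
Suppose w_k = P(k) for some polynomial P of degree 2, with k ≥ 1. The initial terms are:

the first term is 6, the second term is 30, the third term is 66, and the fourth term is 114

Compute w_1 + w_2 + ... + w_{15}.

1st diffs: 24, 36, 48.
2nd diffs: 12, 12 (constant).
Newton forward-difference form: w_k = 6 + 24·C(k-1,1) + 12·C(k-1,2).
Continuing: …, 174, 246, 330, 426, …, w_{15} = 1434.
Summing k = 1..15 (15 terms) gives 8070.

8070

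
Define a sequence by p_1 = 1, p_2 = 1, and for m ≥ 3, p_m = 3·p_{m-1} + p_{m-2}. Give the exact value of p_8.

1549

p_3 = 4, p_4 = 13, p_5 = 43, p_6 = 142, p_7 = 469, p_8 = 1549.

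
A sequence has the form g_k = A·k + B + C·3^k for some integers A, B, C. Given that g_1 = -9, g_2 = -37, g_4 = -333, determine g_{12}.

Write the equations: A + B + 3C = -9; 2A + B + 9C = -37; 4A + B + 81C = -333.
Subtracting the first from the second: A + 6C = -28.
Subtracting the second from the third: 2A + 72C = -296.
Solving: C = -4, A = -4, then B = 7.
Hence g_{12} = -4·12 + 7 + (-4)·531441 = -2125805.

-2125805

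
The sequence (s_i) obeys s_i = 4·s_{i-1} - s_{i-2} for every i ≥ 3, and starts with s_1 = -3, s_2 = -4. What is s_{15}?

-93821533

Step forward from the initial values:
s_3 = -13;  s_4 = -48;  s_5 = -179;  …;  s_{12} = -1804928;  s_{13} = -6736083;  s_{14} = -25139404;  s_{15} = -93821533.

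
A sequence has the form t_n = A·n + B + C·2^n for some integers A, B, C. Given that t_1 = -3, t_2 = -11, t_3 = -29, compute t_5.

Plug in n = 1, 2, 3: A + B + 2C = -3; 2A + B + 4C = -11; 3A + B + 8C = -29.
Subtracting the first from the second: A + 2C = -8.
Subtracting the second from the third: A + 4C = -18.
Solving: C = -5, A = 2, then B = 5.
So t_n = 2·n + 5 + (-5)·2^n; at n=5 this is -145.

-145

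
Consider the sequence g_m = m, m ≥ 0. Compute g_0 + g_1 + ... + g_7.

Over m = 0..7: Σm = 28.
Total = (1)·28 = 28.

28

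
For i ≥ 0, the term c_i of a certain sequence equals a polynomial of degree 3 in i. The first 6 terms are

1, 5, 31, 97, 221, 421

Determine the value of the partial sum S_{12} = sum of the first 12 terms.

14026

1st diffs: 4, 26, 66, 124, 200.
2nd diffs: 22, 40, 58, 76.
3rd diffs: 18, 18, 18 (constant).
Newton forward-difference form: c_i = 1 + 4·C(i,1) + 22·C(i,2) + 18·C(i,3).
Continuing: …, 715, 1121, 1657, 2341, …, c_{11} = 4225.
Summing i = 0..11 (12 terms) gives 14026.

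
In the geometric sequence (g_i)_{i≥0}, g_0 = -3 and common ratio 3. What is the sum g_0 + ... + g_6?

g_i = (-3)·3^(i-0).
S = (-3)·(3^7 - 1)/(3 - 1) = (-3)·(2187 - 1)/(2) = -3279.

-3279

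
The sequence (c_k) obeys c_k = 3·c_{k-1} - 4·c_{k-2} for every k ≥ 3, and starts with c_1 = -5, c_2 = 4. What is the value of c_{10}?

-1520

c_3 = 32  c_4 = 80  c_5 = 112  c_6 = 16  c_7 = -400  c_8 = -1264  c_9 = -2192  c_{10} = -1520.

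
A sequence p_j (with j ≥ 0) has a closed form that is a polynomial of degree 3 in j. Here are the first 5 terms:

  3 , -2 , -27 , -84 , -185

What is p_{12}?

1st diffs: -5, -25, -57, -101.
2nd diffs: -20, -32, -44.
3rd diffs: -12, -12 (constant).
Newton forward-difference form: p_j = 3 + (-5)·C(j,1) + (-20)·C(j,2) + (-12)·C(j,3).
At j = 12: j = 12, so p_{12} = 3 - 60 - 1320 - 2640 = -4017.

-4017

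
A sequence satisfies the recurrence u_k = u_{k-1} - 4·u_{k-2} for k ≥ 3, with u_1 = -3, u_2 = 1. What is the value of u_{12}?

Iterate the recurrence:
u_3 = 13; u_4 = 9; u_5 = -43; u_6 = -79; u_7 = 93; u_8 = 409; u_9 = 37; u_{10} = -1599; u_{11} = -1747; u_{12} = 4649.

4649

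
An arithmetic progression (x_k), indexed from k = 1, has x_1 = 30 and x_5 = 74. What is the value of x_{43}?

492

Common difference d = (74 - 30) / (5 - 1) = 11.
x_k = 30 + (k - 1)·11.
x_{43} = 30 + 42·11 = 492.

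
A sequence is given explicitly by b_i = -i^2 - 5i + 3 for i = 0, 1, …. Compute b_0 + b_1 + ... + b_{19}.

Over i = 0..19: Σi = 190, Σi² = 2470.
Total = (-1)·2470 + (-5)·190 + (3)·20 = -3360.

-3360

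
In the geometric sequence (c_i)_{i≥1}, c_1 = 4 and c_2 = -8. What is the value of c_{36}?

Common ratio r = -2.
c_i = 4·(-2)^(i-1).
c_{36} = 4·(-2)^35 = -137438953472.

-137438953472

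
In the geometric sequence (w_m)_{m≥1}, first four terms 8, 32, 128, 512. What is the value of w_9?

Common ratio r = 4.
w_m = 8·4^(m-1).
w_9 = 8·4^8 = 524288.

524288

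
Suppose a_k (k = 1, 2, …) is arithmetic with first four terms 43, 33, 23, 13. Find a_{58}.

Common difference d = -10.
a_k = 43 + (k - 1)·(-10).
a_{58} = 43 + 57·(-10) = -527.

-527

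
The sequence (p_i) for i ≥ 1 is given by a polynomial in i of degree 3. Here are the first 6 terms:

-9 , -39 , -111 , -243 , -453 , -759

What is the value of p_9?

1st diffs: -30, -72, -132, -210, -306.
2nd diffs: -42, -60, -78, -96.
3rd diffs: -18, -18, -18 (constant).
Newton forward-difference form: p_i = -9 + (-30)·C(i-1,1) + (-42)·C(i-1,2) + (-18)·C(i-1,3).
At i = 9: i-1 = 8, so p_9 = -9 - 240 - 1176 - 1008 = -2433.

-2433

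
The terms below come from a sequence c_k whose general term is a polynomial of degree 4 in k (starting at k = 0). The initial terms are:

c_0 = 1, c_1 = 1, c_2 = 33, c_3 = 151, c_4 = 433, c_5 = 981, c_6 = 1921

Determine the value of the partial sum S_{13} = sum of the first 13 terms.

78663

1st diffs: 0, 32, 118, 282, 548, 940.
2nd diffs: 32, 86, 164, 266, 392.
3rd diffs: 54, 78, 102, 126.
4th diffs: 24, 24, 24 (constant).
Newton forward-difference form: c_k = 1 + 32·C(k,2) + 54·C(k,3) + 24·C(k,4).
Continuing: …, 3403, 5601, 8713, 12961, …, c_{12} = 25873.
Summing k = 0..12 (13 terms) gives 78663.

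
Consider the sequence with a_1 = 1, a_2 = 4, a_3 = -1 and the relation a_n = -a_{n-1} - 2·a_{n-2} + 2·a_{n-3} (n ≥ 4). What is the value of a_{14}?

Iterate the recurrence:
a_4 = -5;  a_5 = 15;  a_6 = -7;  …;  a_{11} = 399;  a_{12} = -59;  a_{13} = -1129;  a_{14} = 2045.

2045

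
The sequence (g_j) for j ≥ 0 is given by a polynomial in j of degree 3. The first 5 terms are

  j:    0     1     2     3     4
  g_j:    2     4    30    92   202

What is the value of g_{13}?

5332

1st diffs: 2, 26, 62, 110.
2nd diffs: 24, 36, 48.
3rd diffs: 12, 12 (constant).
Newton forward-difference form: g_j = 2 + 2·C(j,1) + 24·C(j,2) + 12·C(j,3).
At j = 13: j = 13, so g_{13} = 2 + 26 + 1872 + 3432 = 5332.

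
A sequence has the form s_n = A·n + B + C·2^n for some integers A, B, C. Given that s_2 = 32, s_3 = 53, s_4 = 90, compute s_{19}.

2097253

Write the equations: 2A + B + 4C = 32; 3A + B + 8C = 53; 4A + B + 16C = 90.
Subtracting the first from the second: A + 4C = 21.
Subtracting the second from the third: A + 8C = 37.
Solving: C = 4, A = 5, then B = 6.
So s_n = 5·n + 6 + 4·2^n; at n=19 this is 2097253.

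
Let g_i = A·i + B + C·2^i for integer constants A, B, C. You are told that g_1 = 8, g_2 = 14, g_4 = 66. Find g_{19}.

Write the equations: A + B + 2C = 8; 2A + B + 4C = 14; 4A + B + 16C = 66.
Subtracting the first from the second: A + 2C = 6.
Subtracting the second from the third: 2A + 12C = 52.
Solving: C = 5, A = -4, then B = 2.
Therefore g_{19} = -76 + 2 + 5·524288 = 2621366.

2621366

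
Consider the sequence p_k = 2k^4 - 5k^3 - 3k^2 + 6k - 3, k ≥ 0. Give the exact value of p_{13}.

p_{13} = 2·13^4 - 5·13^3 - 3·13^2 + 6·13 - 3 = 45705.

45705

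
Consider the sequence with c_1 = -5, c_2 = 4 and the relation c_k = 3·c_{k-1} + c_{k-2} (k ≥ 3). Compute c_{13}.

1161715

Step forward from the initial values:
c_3 = 7, c_4 = 25, c_5 = 82, …, c_{10} = 32245, c_{11} = 106498, c_{12} = 351739, c_{13} = 1161715.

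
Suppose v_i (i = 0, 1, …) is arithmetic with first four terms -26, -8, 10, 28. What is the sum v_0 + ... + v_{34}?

Common difference d = 18.
v_i = -26 + (i - 0)·18.
v_{34} = 586; S = 35·(-26 + 586)/2 = 9800.

9800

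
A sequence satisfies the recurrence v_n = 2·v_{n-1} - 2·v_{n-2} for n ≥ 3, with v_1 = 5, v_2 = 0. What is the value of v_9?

80

v_3 = -10;  v_4 = -20;  v_5 = -20;  v_6 = 0;  v_7 = 40;  v_8 = 80;  v_9 = 80.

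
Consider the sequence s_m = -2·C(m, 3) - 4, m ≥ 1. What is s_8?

-116

C(8, 3) = 56, so s_8 = -116.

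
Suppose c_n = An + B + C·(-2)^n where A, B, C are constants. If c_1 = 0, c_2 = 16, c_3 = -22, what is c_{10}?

Plug in n = 1, 2, 3: A + B - 2C = 0; 2A + B + 4C = 16; 3A + B - 8C = -22.
Subtracting the first from the second: A + 6C = 16.
Subtracting the second from the third: A - 12C = -38.
Solving: C = 3, A = -2, then B = 8.
Therefore c_{10} = -20 + 8 + 3·1024 = 3060.

3060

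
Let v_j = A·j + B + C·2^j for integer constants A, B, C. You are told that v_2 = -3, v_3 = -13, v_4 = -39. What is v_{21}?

-8388481

At j = 2, 3, 4: 2A + B + 4C = -3; 3A + B + 8C = -13; 4A + B + 16C = -39.
Subtracting the first from the second: A + 4C = -10.
Subtracting the second from the third: A + 8C = -26.
Solving: C = -4, A = 6, then B = 1.
Hence v_{21} = 6·21 + 1 + (-4)·2097152 = -8388481.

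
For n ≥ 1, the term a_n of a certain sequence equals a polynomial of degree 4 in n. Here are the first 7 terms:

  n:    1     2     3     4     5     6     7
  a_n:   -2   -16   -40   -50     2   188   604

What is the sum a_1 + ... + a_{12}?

1st diffs: -14, -24, -10, 52, 186, 416.
2nd diffs: -10, 14, 62, 134, 230.
3rd diffs: 24, 48, 72, 96.
4th diffs: 24, 24, 24 (constant).
Newton forward-difference form: a_n = -2 + (-14)·C(n-1,1) + (-10)·C(n-1,2) + 24·C(n-1,3) + 24·C(n-1,4).
Continuing: …, 1370, 2630, 4552, 7328, …, a_{12} = 11174.
Summing n = 1..12 (12 terms) gives 27740.

27740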